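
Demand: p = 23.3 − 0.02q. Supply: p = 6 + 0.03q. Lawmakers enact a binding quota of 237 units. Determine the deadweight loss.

297.025

Competitive equilibrium: 23.3 − 0.02q = 6 + 0.03q → q* = 346, p* = 16.38.
At q = 237: demand price = 23.3 − 0.02·237 = 18.56; supply price = 6 + 0.03·237 = 13.11.
Δq = 346 − 237 = 109; wedge = 18.56 − 13.11 = 5.45.
Welfare loss = ½ × 109 × 5.45 = 297.025.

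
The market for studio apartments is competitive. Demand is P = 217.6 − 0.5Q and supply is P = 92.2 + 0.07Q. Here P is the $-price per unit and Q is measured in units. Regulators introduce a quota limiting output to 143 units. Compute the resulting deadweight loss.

Competitive equilibrium: 217.6 − 0.5Q = 92.2 + 0.07Q → Q* = 220, P* = 107.6.
At Q = 143: demand price = 217.6 − 0.5·143 = 146.1; supply price = 92.2 + 0.07·143 = 102.21.
ΔQ = 220 − 143 = 77; wedge = 146.1 − 102.21 = 43.89.
The triangle = ½ × 77 × 43.89 = $1689.765.

$1689.765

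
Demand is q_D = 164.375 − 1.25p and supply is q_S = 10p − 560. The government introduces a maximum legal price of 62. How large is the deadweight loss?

256.81

In inverse form: demand p = 131.5 − 0.8q, supply p = 56 + 0.1q.
Competitive equilibrium: 131.5 − 0.8q = 56 + 0.1q → q* = 83.8889, p* = 64.3889.
At the ceiling p = 62, quantity supplied = (62 − 56)/0.1 = 60.
Willingness to pay at q' = 60: 131.5 − 0.8·60 = 83.5.
Δq = 83.8889 − 60 = 23.8889; wedge = 83.5 − 62 = 21.5.
The triangle = ½ × 23.8889 × 21.5 = 256.81.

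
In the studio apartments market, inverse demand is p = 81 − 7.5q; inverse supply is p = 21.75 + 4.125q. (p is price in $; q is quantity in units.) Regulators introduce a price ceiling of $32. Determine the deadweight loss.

$39.65

Competitive equilibrium: 81 − 7.5q = 21.75 + 4.125q → q* = 5.09677, p* = 42.77419.
At the ceiling p = 32, quantity supplied = (32 − 21.75)/4.125 = 2.48485.
Willingness to pay at q' = 2.48485: 81 − 7.5·2.48485 = 62.36363.
Δq = 5.09677 − 2.48485 = 2.61192; wedge = 62.36363 − 32 = 30.36363.
Welfare loss = ½ × 2.61192 × 30.36363 = $39.65.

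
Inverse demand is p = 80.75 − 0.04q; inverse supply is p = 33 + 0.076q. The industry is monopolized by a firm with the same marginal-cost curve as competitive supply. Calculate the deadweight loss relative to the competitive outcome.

Competitive equilibrium: 80.75 − 0.04q = 33 + 0.076q → q* = 411.6379, p* = 64.2845.
Marginal revenue: MR = 80.75 − 0.08q. Set MR = MC: 80.75 − 0.08q = 33 + 0.076q → q_m = 306.0897.
Price p_m = 80.75 − 0.04·306.0897 = 68.5064; MC(q_m) = 33 + 0.076·306.0897 = 56.2628.
Competitive q* = 411.6379, so Δq = 105.5482; wedge = 68.5064 − 56.2628 = 12.2436.
The triangle = ½ × 105.5482 × 12.2436 = 646.14.

646.14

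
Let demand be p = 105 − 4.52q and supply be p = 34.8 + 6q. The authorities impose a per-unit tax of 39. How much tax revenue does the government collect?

Competitive equilibrium: 105 − 4.52q = 34.8 + 6q → q* = 6.673, p* = 74.838.
With the tax, the buyer price exceeds the seller price by 39: (105 − 4.52q) − (34.8 + 6q) = 39 → q' = 2.9658.
Tax revenue = 39 × 2.9658 = 115.67.

115.67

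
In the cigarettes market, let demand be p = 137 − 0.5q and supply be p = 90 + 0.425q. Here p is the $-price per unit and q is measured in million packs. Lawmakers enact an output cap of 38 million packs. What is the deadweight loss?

Competitive equilibrium: 137 − 0.5q = 90 + 0.425q → q* = 50.8108, p* = 111.5946.
At q = 38: demand price = 137 − 0.5·38 = 118; supply price = 90 + 0.425·38 = 106.15.
Δq = 50.8108 − 38 = 12.8108; wedge = 118 − 106.15 = 11.85.
Welfare loss = ½ × 12.8108 × 11.85 = $75.90 million.

$75.90 million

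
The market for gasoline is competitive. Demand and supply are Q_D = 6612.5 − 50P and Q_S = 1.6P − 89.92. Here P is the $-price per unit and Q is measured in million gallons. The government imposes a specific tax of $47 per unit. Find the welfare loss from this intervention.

In inverse form: demand P = 132.25 − 0.02Q, supply P = 56.2 + 0.625Q.
Competitive equilibrium: 132.25 − 0.02Q = 56.2 + 0.625Q → Q* = 117.907, P* = 129.8919.
With the tax, the buyer price exceeds the seller price by 47: (132.25 − 0.02Q) − (56.2 + 0.625Q) = 47 → Q' = 45.0388.
ΔQ = 117.907 − 45.0388 = 72.8682; the wedge equals the tax, 47.
DWL = ½ × 72.8682 × 47 = $1712.40 million.

$1712.40 million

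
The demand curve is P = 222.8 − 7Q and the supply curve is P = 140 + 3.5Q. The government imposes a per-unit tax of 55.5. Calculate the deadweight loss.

Competitive equilibrium: 222.8 − 7Q = 140 + 3.5Q → Q* = 7.8857, P* = 167.6.
With the tax, the buyer price exceeds the seller price by 55.5: (222.8 − 7Q) − (140 + 3.5Q) = 55.5 → Q' = 2.6.
ΔQ = 7.8857 − 2.6 = 5.2857; the wedge equals the tax, 55.5.
DWL = ½ × 5.2857 × 55.5 = 146.68.

146.68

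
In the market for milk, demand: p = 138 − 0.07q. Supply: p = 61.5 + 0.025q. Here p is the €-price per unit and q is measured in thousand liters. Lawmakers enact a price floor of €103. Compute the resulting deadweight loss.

€4426.32 thousand

Competitive equilibrium: 138 − 0.07q = 61.5 + 0.025q → q* = 805.2632, p* = 81.6316.
At the floor p = 103, quantity demanded = (138 − 103)/0.07 = 500.
Sellers' marginal cost at q' = 500: 61.5 + 0.025·500 = 74.
Δq = 805.2632 − 500 = 305.2632; wedge = 103 − 74 = 29.
Welfare loss = ½ × 305.2632 × 29 = €4426.32 thousand.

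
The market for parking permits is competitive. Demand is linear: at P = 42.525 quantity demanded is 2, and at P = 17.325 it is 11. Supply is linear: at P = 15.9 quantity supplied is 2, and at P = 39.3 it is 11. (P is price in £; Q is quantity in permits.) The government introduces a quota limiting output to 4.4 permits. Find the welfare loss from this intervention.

Demand slope = (17.325 − 42.525)/(11 − 2) = −2.8, so P = 48.125 − 2.8Q.
Supply slope = (39.3 − 15.9)/(11 − 2) = 2.6, so P = 10.7 + 2.6Q.
Competitive equilibrium: 48.125 − 2.8Q = 10.7 + 2.6Q → Q* = 6.9306, P* = 28.7194.
At Q = 4.4: demand price = 48.125 − 2.8·4.4 = 35.805; supply price = 10.7 + 2.6·4.4 = 22.14.
ΔQ = 6.9306 − 4.4 = 2.5306; wedge = 35.805 − 22.14 = 13.665.
Welfare loss = ½ × 2.5306 × 13.665 = £17.29.

£17.29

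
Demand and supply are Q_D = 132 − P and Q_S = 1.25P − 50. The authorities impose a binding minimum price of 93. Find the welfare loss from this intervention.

132.01

In inverse form: demand P = 132 − Q, supply P = 40 + 0.8Q.
Competitive equilibrium: 132 − Q = 40 + 0.8Q → Q* = 51.1111, P* = 80.8889.
At the floor P = 93, quantity demanded = (132 − 93)/1 = 39.
Sellers' marginal cost at Q' = 39: 40 + 0.8·39 = 71.2.
ΔQ = 51.1111 − 39 = 12.1111; wedge = 93 − 71.2 = 21.8.
Deadweight loss = ½ × 12.1111 × 21.8 = 132.01.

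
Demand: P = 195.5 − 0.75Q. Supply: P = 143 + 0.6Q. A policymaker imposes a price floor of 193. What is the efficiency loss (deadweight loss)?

Competitive equilibrium: 195.5 − 0.75Q = 143 + 0.6Q → Q* = 38.8889, P* = 166.3333.
At the floor P = 193, quantity demanded = (195.5 − 193)/0.75 = 3.3333.
Sellers' marginal cost at Q' = 3.3333: 143 + 0.6·3.3333 = 145.
ΔQ = 38.8889 − 3.3333 = 35.5556; wedge = 193 − 145 = 48.
DWL = ½ × 35.5556 × 48 = 853.33.

853.33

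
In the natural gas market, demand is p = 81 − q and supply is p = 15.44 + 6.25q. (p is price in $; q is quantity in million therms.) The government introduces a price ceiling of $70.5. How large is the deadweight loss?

$0.20 million

Competitive equilibrium: 81 − q = 15.44 + 6.25q → q* = 9.0428, p* = 71.9572.
At the ceiling p = 70.5, quantity supplied = (70.5 − 15.44)/6.25 = 8.8096.
Willingness to pay at q' = 8.8096: 81 − 1·8.8096 = 72.1904.
Δq = 9.0428 − 8.8096 = 0.2332; wedge = 72.1904 − 70.5 = 1.6904.
DWL = ½ × 0.2332 × 1.6904 = $0.20 million.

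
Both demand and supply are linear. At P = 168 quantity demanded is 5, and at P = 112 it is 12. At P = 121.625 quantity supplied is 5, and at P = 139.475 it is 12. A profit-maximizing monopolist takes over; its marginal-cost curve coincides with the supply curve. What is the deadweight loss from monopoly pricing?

86.61

Demand slope = (112 − 168)/(12 − 5) = −8, so P = 208 − 8Q.
Supply slope = (139.475 − 121.625)/(12 − 5) = 2.55, so P = 108.875 + 2.55Q.
Competitive equilibrium: 208 − 8Q = 108.875 + 2.55Q → Q* = 9.3957, P* = 132.8341.
Marginal revenue: MR = 208 − 16Q. Set MR = MC: 208 − 16Q = 108.875 + 2.55Q → Q_m = 5.3437.
Price P_m = 208 − 8·5.3437 = 165.2504; MC(Q_m) = 108.875 + 2.55·5.3437 = 122.5014.
Competitive Q* = 9.3957, so ΔQ = 4.052; wedge = 165.2504 − 122.5014 = 42.749.
DWL = ½ × 4.052 × 42.749 = 86.61.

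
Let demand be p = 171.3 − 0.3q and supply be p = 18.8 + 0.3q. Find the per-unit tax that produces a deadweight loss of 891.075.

32.7

Competitive equilibrium: 171.3 − 0.3q = 18.8 + 0.3q → q* = 254.1667, p* = 95.05.
A tax t gives Δq = t/0.6 and wedge t, so DWL = t²/1.2.
t²/1.2 = 891.075 → t² = 1069.29 → t = 32.7.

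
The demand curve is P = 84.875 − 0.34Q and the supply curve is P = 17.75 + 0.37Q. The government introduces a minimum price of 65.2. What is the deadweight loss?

477.48

Competitive equilibrium: 84.875 − 0.34Q = 17.75 + 0.37Q → Q* = 94.54225, P* = 52.73063.
At the floor P = 65.2, quantity demanded = (84.875 − 65.2)/0.34 = 57.86765.
Sellers' marginal cost at Q' = 57.86765: 17.75 + 0.37·57.86765 = 39.16103.
ΔQ = 94.54225 − 57.86765 = 36.6746; wedge = 65.2 − 39.16103 = 26.03897.
DWL = ½ × 36.6746 × 26.03897 = 477.48.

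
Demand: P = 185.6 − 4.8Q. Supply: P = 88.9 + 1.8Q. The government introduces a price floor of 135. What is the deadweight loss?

Competitive equilibrium: 185.6 − 4.8Q = 88.9 + 1.8Q → Q* = 14.6515, P* = 115.2727.
At the floor P = 135, quantity demanded = (185.6 − 135)/4.8 = 10.5417.
Sellers' marginal cost at Q' = 10.5417: 88.9 + 1.8·10.5417 = 107.8751.
ΔQ = 14.6515 − 10.5417 = 4.1098; wedge = 135 − 107.8751 = 27.1249.
Deadweight loss = ½ × 4.1098 × 27.1249 = 55.74.

55.74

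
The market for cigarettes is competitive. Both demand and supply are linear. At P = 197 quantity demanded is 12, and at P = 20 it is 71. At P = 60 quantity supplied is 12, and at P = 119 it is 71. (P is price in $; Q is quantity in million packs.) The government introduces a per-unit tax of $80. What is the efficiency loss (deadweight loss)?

Demand slope = (20 − 197)/(71 − 12) = −3, so P = 233 − 3Q.
Supply slope = (119 − 60)/(71 − 12) = 1, so P = 48 + Q.
Competitive equilibrium: 233 − 3Q = 48 + Q → Q* = 46.25, P* = 94.25.
With the tax, the buyer price exceeds the seller price by 80: (233 − 3Q) − (48 + Q) = 80 → Q' = 26.25.
ΔQ = 46.25 − 26.25 = 20; the wedge equals the tax, 80.
Deadweight loss = ½ × 20 × 80 = $800 million.

$800 million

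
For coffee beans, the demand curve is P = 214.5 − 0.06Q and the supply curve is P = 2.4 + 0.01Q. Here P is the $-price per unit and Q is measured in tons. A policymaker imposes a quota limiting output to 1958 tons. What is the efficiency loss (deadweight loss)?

$40221.44

Competitive equilibrium: 214.5 − 0.06Q = 2.4 + 0.01Q → Q* = 3030, P* = 32.7.
At Q = 1958: demand price = 214.5 − 0.06·1958 = 97.02; supply price = 2.4 + 0.01·1958 = 21.98.
ΔQ = 3030 − 1958 = 1072; wedge = 97.02 − 21.98 = 75.04.
DWL = ½ × 1072 × 75.04 = $40221.44.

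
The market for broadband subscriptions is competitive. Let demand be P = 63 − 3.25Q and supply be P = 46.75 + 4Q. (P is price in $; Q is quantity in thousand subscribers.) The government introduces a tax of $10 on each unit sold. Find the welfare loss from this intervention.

Competitive equilibrium: 63 − 3.25Q = 46.75 + 4Q → Q* = 2.2414, P* = 55.7155.
With the tax, the buyer price exceeds the seller price by 10: (63 − 3.25Q) − (46.75 + 4Q) = 10 → Q' = 0.8621.
ΔQ = 2.2414 − 0.8621 = 1.3793; the wedge equals the tax, 10.
DWL = ½ × 1.3793 × 10 = $6.90 thousand.

$6.90 thousand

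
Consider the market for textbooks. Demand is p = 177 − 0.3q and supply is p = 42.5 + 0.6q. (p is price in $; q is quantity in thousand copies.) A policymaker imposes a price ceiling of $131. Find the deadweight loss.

$1.70 thousand

Competitive equilibrium: 177 − 0.3q = 42.5 + 0.6q → q* = 149.4444, p* = 132.1667.
At the ceiling p = 131, quantity supplied = (131 − 42.5)/0.6 = 147.5.
Willingness to pay at q' = 147.5: 177 − 0.3·147.5 = 132.75.
Δq = 149.4444 − 147.5 = 1.9444; wedge = 132.75 − 131 = 1.75.
Welfare loss = ½ × 1.9444 × 1.75 = $1.70 thousand.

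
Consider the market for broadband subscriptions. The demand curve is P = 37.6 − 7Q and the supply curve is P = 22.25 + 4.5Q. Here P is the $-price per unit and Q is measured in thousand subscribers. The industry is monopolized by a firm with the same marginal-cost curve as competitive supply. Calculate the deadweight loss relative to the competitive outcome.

Competitive equilibrium: 37.6 − 7Q = 22.25 + 4.5Q → Q* = 1.3348, P* = 28.2565.
Marginal revenue: MR = 37.6 − 14Q. Set MR = MC: 37.6 − 14Q = 22.25 + 4.5Q → Q_m = 0.8297.
Price P_m = 37.6 − 7·0.8297 = 31.7921; MC(Q_m) = 22.25 + 4.5·0.8297 = 25.9837.
Competitive Q* = 1.3348, so ΔQ = 0.5051; wedge = 31.7921 − 25.9837 = 5.8084.
Deadweight loss = ½ × 0.5051 × 5.8084 = $1.47 thousand.

$1.47 thousand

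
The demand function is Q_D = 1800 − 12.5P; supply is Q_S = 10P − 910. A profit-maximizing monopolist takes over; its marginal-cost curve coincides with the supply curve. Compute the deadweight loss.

In inverse form: demand P = 144 − 0.08Q, supply P = 91 + 0.1Q.
Competitive equilibrium: 144 − 0.08Q = 91 + 0.1Q → Q* = 294.4444, P* = 120.4444.
Marginal revenue: MR = 144 − 0.16Q. Set MR = MC: 144 − 0.16Q = 91 + 0.1Q → Q_m = 203.8462.
Price P_m = 144 − 0.08·203.8462 = 127.6923; MC(Q_m) = 91 + 0.1·203.8462 = 111.3846.
Competitive Q* = 294.4444, so ΔQ = 90.5982; wedge = 127.6923 − 111.3846 = 16.3077.
Deadweight loss = ½ × 90.5982 × 16.3077 = 738.72.

738.72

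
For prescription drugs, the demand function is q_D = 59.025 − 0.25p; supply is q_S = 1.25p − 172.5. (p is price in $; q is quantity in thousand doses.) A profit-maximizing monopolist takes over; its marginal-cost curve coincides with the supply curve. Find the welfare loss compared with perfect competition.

In inverse form: demand p = 236.1 − 4q, supply p = 138 + 0.8q.
Competitive equilibrium: 236.1 − 4q = 138 + 0.8q → q* = 20.4375, p* = 154.35.
Marginal revenue: MR = 236.1 − 8q. Set MR = MC: 236.1 − 8q = 138 + 0.8q → q_m = 11.1477.
Price p_m = 236.1 − 4·11.1477 = 191.5092; MC(q_m) = 138 + 0.8·11.1477 = 146.9182.
Competitive q* = 20.4375, so Δq = 9.2898; wedge = 191.5092 − 146.9182 = 44.591.
DWL = ½ × 9.2898 × 44.591 = $207.12 thousand.

$207.12 thousand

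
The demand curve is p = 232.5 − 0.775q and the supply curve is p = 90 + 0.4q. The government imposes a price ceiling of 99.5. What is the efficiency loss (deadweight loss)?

Competitive equilibrium: 232.5 − 0.775q = 90 + 0.4q → q* = 121.2766, p* = 138.5106.
At the ceiling p = 99.5, quantity supplied = (99.5 − 90)/0.4 = 23.75.
Willingness to pay at q' = 23.75: 232.5 − 0.775·23.75 = 214.0938.
Δq = 121.2766 − 23.75 = 97.5266; wedge = 214.0938 − 99.5 = 114.5938.
Welfare loss = ½ × 97.5266 × 114.5938 = 5587.97.

5587.97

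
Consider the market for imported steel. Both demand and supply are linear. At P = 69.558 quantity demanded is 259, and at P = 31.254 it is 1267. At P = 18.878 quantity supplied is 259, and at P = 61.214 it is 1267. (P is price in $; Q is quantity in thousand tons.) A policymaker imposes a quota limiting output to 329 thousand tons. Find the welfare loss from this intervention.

Demand slope = (31.254 − 69.558)/(1267 − 259) = −0.038, so P = 79.4 − 0.038Q.
Supply slope = (61.214 − 18.878)/(1267 − 259) = 0.042, so P = 8 + 0.042Q.
Competitive equilibrium: 79.4 − 0.038Q = 8 + 0.042Q → Q* = 892.5, P* = 45.485.
At Q = 329: demand price = 79.4 − 0.038·329 = 66.898; supply price = 8 + 0.042·329 = 21.818.
ΔQ = 892.5 − 329 = 563.5; wedge = 66.898 − 21.818 = 45.08.
Welfare loss = ½ × 563.5 × 45.08 = $12701.29 thousand.

$12701.29 thousand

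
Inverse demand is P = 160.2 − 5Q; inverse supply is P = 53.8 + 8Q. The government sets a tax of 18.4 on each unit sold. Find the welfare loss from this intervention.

13.02

Competitive equilibrium: 160.2 − 5Q = 53.8 + 8Q → Q* = 8.1846, P* = 119.2769.
With the tax, the buyer price exceeds the seller price by 18.4: (160.2 − 5Q) − (53.8 + 8Q) = 18.4 → Q' = 6.7692.
ΔQ = 8.1846 − 6.7692 = 1.4154; the wedge equals the tax, 18.4.
Welfare loss = ½ × 1.4154 × 18.4 = 13.02.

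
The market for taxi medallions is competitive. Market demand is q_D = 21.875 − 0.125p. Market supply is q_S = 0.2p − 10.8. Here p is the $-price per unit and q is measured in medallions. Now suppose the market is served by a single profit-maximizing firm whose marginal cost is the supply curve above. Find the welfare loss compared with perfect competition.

In inverse form: demand p = 175 − 8q, supply p = 54 + 5q.
Competitive equilibrium: 175 − 8q = 54 + 5q → q* = 9.3077, p* = 100.5385.
Marginal revenue: MR = 175 − 16q. Set MR = MC: 175 − 16q = 54 + 5q → q_m = 5.7619.
Price p_m = 175 − 8·5.7619 = 128.9048; MC(q_m) = 54 + 5·5.7619 = 82.8095.
Competitive q* = 9.3077, so Δq = 3.5458; wedge = 128.9048 − 82.8095 = 46.0953.
Deadweight loss = ½ × 3.5458 × 46.0953 = $81.72.

$81.72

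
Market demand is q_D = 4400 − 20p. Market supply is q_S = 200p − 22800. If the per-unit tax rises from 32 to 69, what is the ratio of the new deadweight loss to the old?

In inverse form: demand p = 220 − 0.05q, supply p = 114 + 0.005q.
Competitive equilibrium: 220 − 0.05q = 114 + 0.005q → q* = 1927.2727, p* = 123.6364.
For a per-unit tax t: Δq = t/0.055, so DWL = ½·t·(t/0.055) = t²/0.11.
At t = 32: DWL = 9309.091. At t = 69: DWL = 43281.818.
Ratio = (69/32)² = 4.649.

4.649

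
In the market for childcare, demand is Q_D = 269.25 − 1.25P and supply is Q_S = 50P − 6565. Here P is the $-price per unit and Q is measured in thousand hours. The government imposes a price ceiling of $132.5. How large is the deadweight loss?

In inverse form: demand P = 215.4 − 0.8Q, supply P = 131.3 + 0.02Q.
Competitive equilibrium: 215.4 − 0.8Q = 131.3 + 0.02Q → Q* = 102.561, P* = 133.3512.
At the ceiling P = 132.5, quantity supplied = (132.5 − 131.3)/0.02 = 60.
Willingness to pay at Q' = 60: 215.4 − 0.8·60 = 167.4.
ΔQ = 102.561 − 60 = 42.561; wedge = 167.4 − 132.5 = 34.9.
Welfare loss = ½ × 42.561 × 34.9 = $742.69 thousand.

$742.69 thousand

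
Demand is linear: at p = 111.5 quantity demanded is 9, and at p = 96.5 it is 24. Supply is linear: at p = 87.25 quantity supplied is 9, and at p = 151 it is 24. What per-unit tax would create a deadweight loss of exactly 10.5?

Demand slope = (96.5 − 111.5)/(24 − 9) = −1, so p = 120.5 − q.
Supply slope = (151 − 87.25)/(24 − 9) = 4.25, so p = 49 + 4.25q.
Competitive equilibrium: 120.5 − q = 49 + 4.25q → q* = 13.619, p* = 106.881.
A tax t gives Δq = t/5.25 and wedge t, so DWL = t²/10.5.
t²/10.5 = 10.5 → t² = 110.25 → t = 10.5.

10.5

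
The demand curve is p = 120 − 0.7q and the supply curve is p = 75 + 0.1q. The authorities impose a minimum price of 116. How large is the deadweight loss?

1021.54

Competitive equilibrium: 120 − 0.7q = 75 + 0.1q → q* = 56.25, p* = 80.625.
At the floor p = 116, quantity demanded = (120 − 116)/0.7 = 5.7143.
Sellers' marginal cost at q' = 5.7143: 75 + 0.1·5.7143 = 75.5714.
Δq = 56.25 − 5.7143 = 50.5357; wedge = 116 − 75.5714 = 40.4286.
The triangle = ½ × 50.5357 × 40.4286 = 1021.54.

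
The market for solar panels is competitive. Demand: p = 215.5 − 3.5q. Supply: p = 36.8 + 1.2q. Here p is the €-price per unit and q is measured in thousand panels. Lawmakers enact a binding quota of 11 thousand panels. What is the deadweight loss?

€1715.85 thousand

Competitive equilibrium: 215.5 − 3.5q = 36.8 + 1.2q → q* = 38.0213, p* = 82.4255.
At q = 11: demand price = 215.5 − 3.5·11 = 177; supply price = 36.8 + 1.2·11 = 50.
Δq = 38.0213 − 11 = 27.0213; wedge = 177 − 50 = 127.
Deadweight loss = ½ × 27.0213 × 127 = €1715.85 thousand.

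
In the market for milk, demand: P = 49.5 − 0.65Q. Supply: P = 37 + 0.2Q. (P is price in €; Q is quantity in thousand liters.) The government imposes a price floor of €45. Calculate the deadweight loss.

Competitive equilibrium: 49.5 − 0.65Q = 37 + 0.2Q → Q* = 14.7059, P* = 39.9412.
At the floor P = 45, quantity demanded = (49.5 − 45)/0.65 = 6.9231.
Sellers' marginal cost at Q' = 6.9231: 37 + 0.2·6.9231 = 38.3846.
ΔQ = 14.7059 − 6.9231 = 7.7828; wedge = 45 − 38.3846 = 6.6154.
DWL = ½ × 7.7828 × 6.6154 = €25.74 thousand.

€25.74 thousand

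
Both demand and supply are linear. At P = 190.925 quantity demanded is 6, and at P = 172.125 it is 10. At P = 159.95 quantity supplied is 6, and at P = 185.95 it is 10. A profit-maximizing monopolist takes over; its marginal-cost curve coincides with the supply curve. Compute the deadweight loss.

37.60

Demand slope = (172.125 − 190.925)/(10 − 6) = −4.7, so P = 219.125 − 4.7Q.
Supply slope = (185.95 − 159.95)/(10 − 6) = 6.5, so P = 120.95 + 6.5Q.
Competitive equilibrium: 219.125 − 4.7Q = 120.95 + 6.5Q → Q* = 8.7656, P* = 177.9266.
Marginal revenue: MR = 219.125 − 9.4Q. Set MR = MC: 219.125 − 9.4Q = 120.95 + 6.5Q → Q_m = 6.1745.
Price P_m = 219.125 − 4.7·6.1745 = 190.1049; MC(Q_m) = 120.95 + 6.5·6.1745 = 161.0843.
Competitive Q* = 8.7656, so ΔQ = 2.5911; wedge = 190.1049 − 161.0843 = 29.0206.
DWL = ½ × 2.5911 × 29.0206 = 37.60.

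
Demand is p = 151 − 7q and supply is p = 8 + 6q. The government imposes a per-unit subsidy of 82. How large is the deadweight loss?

Competitive equilibrium: 151 − 7q = 8 + 6q → q* = 11, p* = 74.
The subsidy lowers effective supply by 82: p = 6q − 74.
New quantity: 151 − 7q = 6q − 74 → q' = 17.3077.
Overproduction Δq = 17.3077 − 11 = 6.3077; wedge = subsidy = 82.
Welfare loss = ½ × 6.3077 × 82 = 258.62.

258.62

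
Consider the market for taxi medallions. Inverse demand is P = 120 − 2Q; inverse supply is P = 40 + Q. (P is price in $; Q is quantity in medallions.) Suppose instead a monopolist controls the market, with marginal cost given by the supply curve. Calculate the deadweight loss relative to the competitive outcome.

$170.67

Competitive equilibrium: 120 − 2Q = 40 + Q → Q* = 26.6667, P* = 66.6667.
Marginal revenue: MR = 120 − 4Q. Set MR = MC: 120 − 4Q = 40 + Q → Q_m = 16.
Price P_m = 120 − 2·16 = 88; MC(Q_m) = 40 + 1·16 = 56.
Competitive Q* = 26.6667, so ΔQ = 10.6667; wedge = 88 − 56 = 32.
Welfare loss = ½ × 10.6667 × 32 = $170.67.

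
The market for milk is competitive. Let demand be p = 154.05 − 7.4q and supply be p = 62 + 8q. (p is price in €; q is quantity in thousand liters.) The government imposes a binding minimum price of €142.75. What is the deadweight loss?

€152.50 thousand

Competitive equilibrium: 154.05 − 7.4q = 62 + 8q → q* = 5.9773, p* = 109.8182.
At the floor p = 142.75, quantity demanded = (154.05 − 142.75)/7.4 = 1.527.
Sellers' marginal cost at q' = 1.527: 62 + 8·1.527 = 74.216.
Δq = 5.9773 − 1.527 = 4.4503; wedge = 142.75 − 74.216 = 68.534.
Deadweight loss = ½ × 4.4503 × 68.534 = €152.50 thousand.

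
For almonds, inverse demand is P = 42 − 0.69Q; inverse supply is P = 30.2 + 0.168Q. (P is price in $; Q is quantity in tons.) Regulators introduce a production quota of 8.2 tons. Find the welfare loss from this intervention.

$13.23

Competitive equilibrium: 42 − 0.69Q = 30.2 + 0.168Q → Q* = 13.7529, P* = 32.5105.
At Q = 8.2: demand price = 42 − 0.69·8.2 = 36.342; supply price = 30.2 + 0.168·8.2 = 31.5776.
ΔQ = 13.7529 − 8.2 = 5.5529; wedge = 36.342 − 31.5776 = 4.7644.
Deadweight loss = ½ × 5.5529 × 4.7644 = $13.23.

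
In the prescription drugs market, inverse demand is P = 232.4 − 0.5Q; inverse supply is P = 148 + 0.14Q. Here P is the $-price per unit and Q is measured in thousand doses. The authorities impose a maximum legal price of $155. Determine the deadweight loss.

Competitive equilibrium: 232.4 − 0.5Q = 148 + 0.14Q → Q* = 131.875, P* = 166.4625.
At the ceiling P = 155, quantity supplied = (155 − 148)/0.14 = 50.
Willingness to pay at Q' = 50: 232.4 − 0.5·50 = 207.4.
ΔQ = 131.875 − 50 = 81.875; wedge = 207.4 − 155 = 52.4.
Deadweight loss = ½ × 81.875 × 52.4 = $2145.125 thousand.

$2145.125 thousand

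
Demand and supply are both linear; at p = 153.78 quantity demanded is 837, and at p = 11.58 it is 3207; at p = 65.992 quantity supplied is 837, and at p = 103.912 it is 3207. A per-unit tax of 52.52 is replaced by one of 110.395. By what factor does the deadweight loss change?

Demand slope = (11.58 − 153.78)/(3207 − 837) = −0.06, so p = 204 − 0.06q.
Supply slope = (103.912 − 65.992)/(3207 − 837) = 0.016, so p = 52.6 + 0.016q.
Competitive equilibrium: 204 − 0.06q = 52.6 + 0.016q → q* = 1992.1053, p* = 84.4737.
For a per-unit tax t: Δq = t/0.076, so DWL = ½·t·(t/0.076) = t²/0.152.
At t = 52.52: DWL = 18147.042. At t = 110.395: DWL = 80178.000.
Ratio = (110.395/52.52)² = 4.418.

4.418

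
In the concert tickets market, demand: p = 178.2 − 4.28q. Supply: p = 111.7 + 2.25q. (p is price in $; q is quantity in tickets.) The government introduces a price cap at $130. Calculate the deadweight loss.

Competitive equilibrium: 178.2 − 4.28q = 111.7 + 2.25q → q* = 10.1838, p* = 134.6135.
At the ceiling p = 130, quantity supplied = (130 − 111.7)/2.25 = 8.1333.
Willingness to pay at q' = 8.1333: 178.2 − 4.28·8.1333 = 143.3895.
Δq = 10.1838 − 8.1333 = 2.0505; wedge = 143.3895 − 130 = 13.3895.
Deadweight loss = ½ × 2.0505 × 13.3895 = $13.73.

$13.73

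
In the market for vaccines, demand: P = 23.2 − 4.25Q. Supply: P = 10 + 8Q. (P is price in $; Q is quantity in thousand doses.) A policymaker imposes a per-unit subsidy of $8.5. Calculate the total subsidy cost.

$15.06 thousand

Competitive equilibrium: 23.2 − 4.25Q = 10 + 8Q → Q* = 1.0776, P* = 18.6204.
The subsidy lowers effective supply by 8.5: P = 1.5 + 8Q.
New quantity: 23.2 − 4.25Q = 1.5 + 8Q → Q' = 1.7714.
Total subsidy cost = 8.5 × 1.7714 = $15.06 thousand.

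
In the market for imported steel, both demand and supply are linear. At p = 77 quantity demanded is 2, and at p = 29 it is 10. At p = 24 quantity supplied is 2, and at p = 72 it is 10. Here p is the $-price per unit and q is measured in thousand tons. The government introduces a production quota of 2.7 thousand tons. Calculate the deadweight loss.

$82.88 thousand

Demand slope = (29 − 77)/(10 − 2) = −6, so p = 89 − 6q.
Supply slope = (72 − 24)/(10 − 2) = 6, so p = 12 + 6q.
Competitive equilibrium: 89 − 6q = 12 + 6q → q* = 6.4167, p* = 50.5.
At q = 2.7: demand price = 89 − 6·2.7 = 72.8; supply price = 12 + 6·2.7 = 28.2.
Δq = 6.4167 − 2.7 = 3.7167; wedge = 72.8 − 28.2 = 44.6.
Welfare loss = ½ × 3.7167 × 44.6 = $82.88 thousand.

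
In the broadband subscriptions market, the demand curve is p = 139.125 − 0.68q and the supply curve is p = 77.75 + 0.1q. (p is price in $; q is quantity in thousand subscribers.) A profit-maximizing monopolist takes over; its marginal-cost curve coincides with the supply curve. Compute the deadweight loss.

Competitive equilibrium: 139.125 − 0.68q = 77.75 + 0.1q → q* = 78.6859, p* = 85.6186.
Marginal revenue: MR = 139.125 − 1.36q. Set MR = MC: 139.125 − 1.36q = 77.75 + 0.1q → q_m = 42.0377.
Price p_m = 139.125 − 0.68·42.0377 = 110.5394; MC(q_m) = 77.75 + 0.1·42.0377 = 81.9538.
Competitive q* = 78.6859, so Δq = 36.6482; wedge = 110.5394 − 81.9538 = 28.5856.
Deadweight loss = ½ × 36.6482 × 28.5856 = $523.81 thousand.

$523.81 thousand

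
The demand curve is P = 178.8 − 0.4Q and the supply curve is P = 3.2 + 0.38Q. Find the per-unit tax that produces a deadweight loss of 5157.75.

Competitive equilibrium: 178.8 − 0.4Q = 3.2 + 0.38Q → Q* = 225.1282, P* = 88.7487.
A tax t gives ΔQ = t/0.78 and wedge t, so DWL = t²/1.56.
t²/1.56 = 5157.75 → t² = 8046.09 → t = 89.7.

89.7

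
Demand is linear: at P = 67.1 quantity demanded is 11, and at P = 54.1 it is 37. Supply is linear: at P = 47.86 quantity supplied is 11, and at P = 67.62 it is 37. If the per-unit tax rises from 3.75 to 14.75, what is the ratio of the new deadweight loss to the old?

15.471

Demand slope = (54.1 − 67.1)/(37 − 11) = −0.5, so P = 72.6 − 0.5Q.
Supply slope = (67.62 − 47.86)/(37 − 11) = 0.76, so P = 39.5 + 0.76Q.
Competitive equilibrium: 72.6 − 0.5Q = 39.5 + 0.76Q → Q* = 26.2698, P* = 59.4651.
For a per-unit tax t: ΔQ = t/1.26, so DWL = ½·t·(t/1.26) = t²/2.52.
At t = 3.75: DWL = 5.580. At t = 14.75: DWL = 86.334.
Ratio = (14.75/3.75)² = 15.471.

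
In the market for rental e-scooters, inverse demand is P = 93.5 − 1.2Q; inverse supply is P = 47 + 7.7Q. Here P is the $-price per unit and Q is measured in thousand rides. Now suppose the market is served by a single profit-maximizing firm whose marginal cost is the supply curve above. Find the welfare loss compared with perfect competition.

$1.71 thousand

Competitive equilibrium: 93.5 − 1.2Q = 47 + 7.7Q → Q* = 5.2247, P* = 87.2303.
Marginal revenue: MR = 93.5 − 2.4Q. Set MR = MC: 93.5 − 2.4Q = 47 + 7.7Q → Q_m = 4.604.
Price P_m = 93.5 − 1.2·4.604 = 87.9752; MC(Q_m) = 47 + 7.7·4.604 = 82.4508.
Competitive Q* = 5.2247, so ΔQ = 0.6207; wedge = 87.9752 − 82.4508 = 5.5244.
Welfare loss = ½ × 0.6207 × 5.5244 = $1.71 thousand.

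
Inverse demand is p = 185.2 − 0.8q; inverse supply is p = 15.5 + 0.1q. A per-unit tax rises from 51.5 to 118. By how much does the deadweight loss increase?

6262.08

Competitive equilibrium: 185.2 − 0.8q = 15.5 + 0.1q → q* = 188.5556, p* = 34.3556.
For a per-unit tax t: Δq = t/0.9, so DWL = ½·t·(t/0.9) = t²/1.8.
At t = 51.5: DWL = 1473.472. At t = 118: DWL = 7735.556.
Increase = 7735.556 − 1473.472 = 6262.08.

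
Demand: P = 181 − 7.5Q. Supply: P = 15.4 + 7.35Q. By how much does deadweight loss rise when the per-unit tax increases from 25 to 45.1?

47.44

Competitive equilibrium: 181 − 7.5Q = 15.4 + 7.35Q → Q* = 11.1515, P* = 97.3636.
For a per-unit tax t: ΔQ = t/14.85, so DWL = ½·t·(t/14.85) = t²/29.7.
At t = 25: DWL = 21.044. At t = 45.1: DWL = 68.485.
Increase = 68.485 − 21.044 = 47.44.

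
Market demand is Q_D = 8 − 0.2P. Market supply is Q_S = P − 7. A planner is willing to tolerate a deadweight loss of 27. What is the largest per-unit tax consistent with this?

18

In inverse form: demand P = 40 − 5Q, supply P = 7 + Q.
Competitive equilibrium: 40 − 5Q = 7 + Q → Q* = 5.5, P* = 12.5.
A tax t gives ΔQ = t/6 and wedge t, so DWL = t²/12.
t²/12 = 27 → t² = 324 → t = 18.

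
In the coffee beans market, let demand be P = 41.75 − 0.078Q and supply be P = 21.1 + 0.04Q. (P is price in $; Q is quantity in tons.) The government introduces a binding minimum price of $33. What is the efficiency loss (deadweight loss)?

$232.84

Competitive equilibrium: 41.75 − 0.078Q = 21.1 + 0.04Q → Q* = 175, P* = 28.1.
At the floor P = 33, quantity demanded = (41.75 − 33)/0.078 = 112.1795.
Sellers' marginal cost at Q' = 112.1795: 21.1 + 0.04·112.1795 = 25.5872.
ΔQ = 175 − 112.1795 = 62.8205; wedge = 33 − 25.5872 = 7.4128.
Welfare loss = ½ × 62.8205 × 7.4128 = $232.84.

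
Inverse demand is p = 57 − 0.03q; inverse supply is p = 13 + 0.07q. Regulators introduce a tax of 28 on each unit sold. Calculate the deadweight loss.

Competitive equilibrium: 57 − 0.03q = 13 + 0.07q → q* = 440, p* = 43.8.
With the tax, the buyer price exceeds the seller price by 28: (57 − 0.03q) − (13 + 0.07q) = 28 → q' = 160.
Δq = 440 − 160 = 280; the wedge equals the tax, 28.
Welfare loss = ½ × 280 × 28 = 3920.

3920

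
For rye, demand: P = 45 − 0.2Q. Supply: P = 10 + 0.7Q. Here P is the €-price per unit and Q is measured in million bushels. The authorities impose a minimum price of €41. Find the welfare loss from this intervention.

€160.56 million

Competitive equilibrium: 45 − 0.2Q = 10 + 0.7Q → Q* = 38.8889, P* = 37.2222.
At the floor P = 41, quantity demanded = (45 − 41)/0.2 = 20.
Sellers' marginal cost at Q' = 20: 10 + 0.7·20 = 24.
ΔQ = 38.8889 − 20 = 18.8889; wedge = 41 − 24 = 17.
The triangle = ½ × 18.8889 × 17 = €160.56 million.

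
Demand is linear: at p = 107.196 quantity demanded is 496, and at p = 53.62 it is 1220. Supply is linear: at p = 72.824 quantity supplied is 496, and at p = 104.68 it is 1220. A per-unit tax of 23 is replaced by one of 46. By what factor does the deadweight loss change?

Demand slope = (53.62 − 107.196)/(1220 − 496) = −0.074, so p = 143.9 − 0.074q.
Supply slope = (104.68 − 72.824)/(1220 − 496) = 0.044, so p = 51 + 0.044q.
Competitive equilibrium: 143.9 − 0.074q = 51 + 0.044q → q* = 787.2881, p* = 85.6407.
For a per-unit tax t: Δq = t/0.118, so DWL = ½·t·(t/0.118) = t²/0.236.
At t = 23: DWL = 2241.525. At t = 46: DWL = 8966.102.
Ratio = (46/23)² = 4.

4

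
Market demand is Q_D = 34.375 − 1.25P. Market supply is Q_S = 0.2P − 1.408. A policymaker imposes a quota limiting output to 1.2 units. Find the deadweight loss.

15.71

In inverse form: demand P = 27.5 − 0.8Q, supply P = 7.04 + 5Q.
Competitive equilibrium: 27.5 − 0.8Q = 7.04 + 5Q → Q* = 3.5276, P* = 24.6779.
At Q = 1.2: demand price = 27.5 − 0.8·1.2 = 26.54; supply price = 7.04 + 5·1.2 = 13.04.
ΔQ = 3.5276 − 1.2 = 2.3276; wedge = 26.54 − 13.04 = 13.5.
DWL = ½ × 2.3276 × 13.5 = 15.71.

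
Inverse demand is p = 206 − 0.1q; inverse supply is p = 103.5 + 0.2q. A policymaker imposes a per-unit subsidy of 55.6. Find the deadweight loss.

5152.27

Competitive equilibrium: 206 − 0.1q = 103.5 + 0.2q → q* = 341.6667, p* = 171.8333.
The subsidy lowers effective supply by 55.6: p = 47.9 + 0.2q.
New quantity: 206 − 0.1q = 47.9 + 0.2q → q' = 527.
Overproduction Δq = 527 − 341.6667 = 185.3333; wedge = subsidy = 55.6.
Deadweight loss = ½ × 185.3333 × 55.6 = 5152.27.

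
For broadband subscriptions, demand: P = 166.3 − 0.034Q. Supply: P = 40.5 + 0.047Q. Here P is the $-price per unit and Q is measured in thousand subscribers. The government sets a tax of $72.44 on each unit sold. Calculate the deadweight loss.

Competitive equilibrium: 166.3 − 0.034Q = 40.5 + 0.047Q → Q* = 1553.0864, P* = 113.4951.
With the tax, the buyer price exceeds the seller price by 72.44: (166.3 − 0.034Q) − (40.5 + 0.047Q) = 72.44 → Q' = 658.7654.
ΔQ = 1553.0864 − 658.7654 = 894.321; the wedge equals the tax, 72.44.
DWL = ½ × 894.321 × 72.44 = $32392.31 thousand.

$32392.31 thousand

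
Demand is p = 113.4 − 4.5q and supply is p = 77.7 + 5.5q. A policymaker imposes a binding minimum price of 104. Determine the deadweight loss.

10.97

Competitive equilibrium: 113.4 − 4.5q = 77.7 + 5.5q → q* = 3.57, p* = 97.335.
At the floor p = 104, quantity demanded = (113.4 − 104)/4.5 = 2.0889.
Sellers' marginal cost at q' = 2.0889: 77.7 + 5.5·2.0889 = 89.189.
Δq = 3.57 − 2.0889 = 1.4811; wedge = 104 − 89.189 = 14.811.
Welfare loss = ½ × 1.4811 × 14.811 = 10.97.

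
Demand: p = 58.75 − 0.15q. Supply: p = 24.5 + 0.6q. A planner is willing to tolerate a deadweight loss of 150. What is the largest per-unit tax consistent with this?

15

Competitive equilibrium: 58.75 − 0.15q = 24.5 + 0.6q → q* = 45.6667, p* = 51.9.
A tax t gives Δq = t/0.75 and wedge t, so DWL = t²/1.5.
t²/1.5 = 150 → t² = 225 → t = 15.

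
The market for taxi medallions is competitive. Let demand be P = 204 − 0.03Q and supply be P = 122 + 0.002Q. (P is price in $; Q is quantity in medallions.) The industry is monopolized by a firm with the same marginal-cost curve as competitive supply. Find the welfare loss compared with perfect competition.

$24598.40

Competitive equilibrium: 204 − 0.03Q = 122 + 0.002Q → Q* = 2562.5, P* = 127.125.
Marginal revenue: MR = 204 − 0.06Q. Set MR = MC: 204 − 0.06Q = 122 + 0.002Q → Q_m = 1322.58065.
Price P_m = 204 − 0.03·1322.58065 = 164.32258; MC(Q_m) = 122 + 0.002·1322.58065 = 124.64516.
Competitive Q* = 2562.5, so ΔQ = 1239.91935; wedge = 164.32258 − 124.64516 = 39.67742.
The triangle = ½ × 1239.91935 × 39.67742 = $24598.40.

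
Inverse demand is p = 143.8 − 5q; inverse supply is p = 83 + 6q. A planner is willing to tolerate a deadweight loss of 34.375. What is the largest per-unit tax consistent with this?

27.5

Competitive equilibrium: 143.8 − 5q = 83 + 6q → q* = 5.5273, p* = 116.1636.
A tax t gives Δq = t/11 and wedge t, so DWL = t²/22.
t²/22 = 34.375 → t² = 756.25 → t = 27.5.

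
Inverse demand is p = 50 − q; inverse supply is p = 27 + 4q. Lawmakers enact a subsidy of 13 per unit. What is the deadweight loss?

16.90

Competitive equilibrium: 50 − q = 27 + 4q → q* = 4.6, p* = 45.4.
The subsidy lowers effective supply by 13: p = 14 + 4q.
New quantity: 50 − q = 14 + 4q → q' = 7.2.
Overproduction Δq = 7.2 − 4.6 = 2.6; wedge = subsidy = 13.
Welfare loss = ½ × 2.6 × 13 = 16.90.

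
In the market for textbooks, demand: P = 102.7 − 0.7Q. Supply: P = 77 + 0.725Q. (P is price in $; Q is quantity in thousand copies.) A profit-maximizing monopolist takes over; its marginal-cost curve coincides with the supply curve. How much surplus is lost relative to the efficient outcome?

Competitive equilibrium: 102.7 − 0.7Q = 77 + 0.725Q → Q* = 18.0351, P* = 90.0754.
Marginal revenue: MR = 102.7 − 1.4Q. Set MR = MC: 102.7 − 1.4Q = 77 + 0.725Q → Q_m = 12.0941.
Price P_m = 102.7 − 0.7·12.0941 = 94.2341; MC(Q_m) = 77 + 0.725·12.0941 = 85.7682.
Competitive Q* = 18.0351, so ΔQ = 5.941; wedge = 94.2341 − 85.7682 = 8.4659.
DWL = ½ × 5.941 × 8.4659 = $25.15 thousand.

$25.15 thousand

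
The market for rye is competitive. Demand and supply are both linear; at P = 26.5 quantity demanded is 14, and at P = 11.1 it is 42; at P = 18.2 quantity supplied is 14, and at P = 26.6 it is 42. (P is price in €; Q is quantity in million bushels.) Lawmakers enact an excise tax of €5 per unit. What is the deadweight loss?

Demand slope = (11.1 − 26.5)/(42 − 14) = −0.55, so P = 34.2 − 0.55Q.
Supply slope = (26.6 − 18.2)/(42 − 14) = 0.3, so P = 14 + 0.3Q.
Competitive equilibrium: 34.2 − 0.55Q = 14 + 0.3Q → Q* = 23.7647, P* = 21.1294.
With the tax, the buyer price exceeds the seller price by 5: (34.2 − 0.55Q) − (14 + 0.3Q) = 5 → Q' = 17.8824.
ΔQ = 23.7647 − 17.8824 = 5.8823; the wedge equals the tax, 5.
Deadweight loss = ½ × 5.8823 × 5 = €14.71 million.

€14.71 million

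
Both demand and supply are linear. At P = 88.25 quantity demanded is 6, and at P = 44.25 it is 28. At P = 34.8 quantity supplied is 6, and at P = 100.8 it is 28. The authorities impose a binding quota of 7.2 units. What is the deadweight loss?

225.15

Demand slope = (44.25 − 88.25)/(28 − 6) = −2, so P = 100.25 − 2Q.
Supply slope = (100.8 − 34.8)/(28 − 6) = 3, so P = 16.8 + 3Q.
Competitive equilibrium: 100.25 − 2Q = 16.8 + 3Q → Q* = 16.69, P* = 66.87.
At Q = 7.2: demand price = 100.25 − 2·7.2 = 85.85; supply price = 16.8 + 3·7.2 = 38.4.
ΔQ = 16.69 − 7.2 = 9.49; wedge = 85.85 − 38.4 = 47.45.
DWL = ½ × 9.49 × 47.45 = 225.15.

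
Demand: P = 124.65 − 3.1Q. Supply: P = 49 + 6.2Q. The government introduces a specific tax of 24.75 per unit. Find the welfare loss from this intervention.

Competitive equilibrium: 124.65 − 3.1Q = 49 + 6.2Q → Q* = 8.1344, P* = 99.4333.
With the tax, the buyer price exceeds the seller price by 24.75: (124.65 − 3.1Q) − (49 + 6.2Q) = 24.75 → Q' = 5.4731.
ΔQ = 8.1344 − 5.4731 = 2.6613; the wedge equals the tax, 24.75.
Welfare loss = ½ × 2.6613 × 24.75 = 32.93.

32.93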